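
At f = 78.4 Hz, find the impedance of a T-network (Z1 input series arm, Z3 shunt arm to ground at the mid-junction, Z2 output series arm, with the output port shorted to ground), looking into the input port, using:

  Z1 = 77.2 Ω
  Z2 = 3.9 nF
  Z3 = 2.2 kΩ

Step 1 — Angular frequency: ω = 2π·f = 2π·78.4 = 492.6 rad/s.
Step 2 — Component impedances:
  Z1: Z = R = 77.2 Ω
  Z2: Z = 1/(jωC) = -j/(ω·C) = 0 - j5.205e+05 Ω
  Z3: Z = R = 2200 Ω
Step 3 — With the output port shorted to ground, the output series arm Z2 runs from the junction to ground; the shunt arm Z3 also runs from the junction to ground. They appear in parallel: Z3 || Z2 = 2200 - j9.298 Ω.
Step 4 — Series with input arm Z1: Z_in = Z1 + (Z3 || Z2) = 2277 - j9.298 Ω = 2277∠-0.2° Ω.

Z = 2277 - j9.298 Ω = 2277∠-0.2° Ω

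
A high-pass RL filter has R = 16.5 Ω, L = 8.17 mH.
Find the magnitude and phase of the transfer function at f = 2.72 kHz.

Step 1 — Angular frequency: ω = 2π·2720 = 1.709e+04 rad/s.
Step 2 — Transfer function: H(jω) = jωL/(R + jωL).
Step 3 — Numerator jωL = j·139.6; denominator R + jωL = 16.5 + j139.6.
Step 4 — H = 0.9862 + j0.1165.
Step 5 — Magnitude: |H| = 0.9931 (-0.1 dB); phase: φ = 6.7°.

|H| = 0.9931 (-0.1 dB), φ = 6.7°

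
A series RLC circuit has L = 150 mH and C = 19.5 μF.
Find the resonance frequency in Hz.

Step 1 — Resonance condition Im(Z)=0 gives ω₀ = 1/√(LC).
Step 2 — ω₀ = 1/√(0.15·1.95e-05) = 584.7 rad/s.
Step 3 — f₀ = ω₀/(2π) = 93.06 Hz.

f₀ = 93.06 Hz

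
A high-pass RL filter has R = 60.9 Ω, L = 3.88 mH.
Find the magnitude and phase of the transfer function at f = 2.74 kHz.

Step 1 — Angular frequency: ω = 2π·2740 = 1.722e+04 rad/s.
Step 2 — Transfer function: H(jω) = jωL/(R + jωL).
Step 3 — Numerator jωL = j·66.8; denominator R + jωL = 60.9 + j66.8.
Step 4 — H = 0.5461 + j0.4979.
Step 5 — Magnitude: |H| = 0.739 (-2.6 dB); phase: φ = 42.4°.

|H| = 0.739 (-2.6 dB), φ = 42.4°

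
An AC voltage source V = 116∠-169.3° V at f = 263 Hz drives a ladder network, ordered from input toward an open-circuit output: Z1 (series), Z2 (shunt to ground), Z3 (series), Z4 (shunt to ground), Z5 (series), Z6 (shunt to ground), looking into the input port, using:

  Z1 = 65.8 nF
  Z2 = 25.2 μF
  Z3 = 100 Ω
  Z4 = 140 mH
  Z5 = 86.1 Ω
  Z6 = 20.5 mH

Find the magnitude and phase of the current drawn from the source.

Step 1 — Angular frequency: ω = 2π·f = 2π·263 = 1652 rad/s.
Step 2 — Component impedances:
  Z1: Z = 1/(jωC) = -j/(ω·C) = 0 - j9197 Ω
  Z2: Z = 1/(jωC) = -j/(ω·C) = 0 - j24.01 Ω
  Z3: Z = R = 100 Ω
  Z4: Z = jωL = j·1652·0.14 = 0 + j231.3 Ω
  Z5: Z = R = 86.1 Ω
  Z6: Z = jωL = j·1652·0.0205 = 0 + j33.88 Ω
Step 3 — Ladder network (open output): work backward from the far end, alternating series and parallel combinations. Z_in = 3.535 - j9221 Ω = 9221∠-90.0° Ω.
Step 4 — Source phasor: V = 116∠-169.3° V = -114 - j21.54 V.
Step 5 — Ohm's law: I = V / Z_total = (-114 - j21.54) / (3.535 - j9221) = 0.002331 - j0.01236 A.
Step 6 — Convert to polar: |I| = 0.01258 A, ∠I = -79.3°.

I = 0.01258∠-79.3° A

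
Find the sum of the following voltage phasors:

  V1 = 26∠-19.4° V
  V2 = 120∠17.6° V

Step 1 — Convert each phasor to rectangular form:
  V1 = 26·(cos(-19.4°) + j·sin(-19.4°)) = 24.52 - j8.636 V
  V2 = 120·(cos(17.6°) + j·sin(17.6°)) = 114.4 + j36.28 V
Step 2 — Sum components: V_total = 138.9 + j27.65 V.
Step 3 — Convert to polar: |V_total| = 141.6 V, ∠V_total = 11.3°.

V_total = 141.6∠11.3° V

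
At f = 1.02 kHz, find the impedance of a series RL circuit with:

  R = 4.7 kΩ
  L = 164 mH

Step 1 — Angular frequency: ω = 2π·f = 2π·1020 = 6409 rad/s.
Step 2 — Component impedances:
  R: Z = R = 4700 Ω
  L: Z = jωL = j·6409·0.164 = 0 + j1051 Ω
Step 3 — Series combination: Z_total = R + L = 4700 + j1051 Ω = 4816∠12.6° Ω.

Z = 4700 + j1051 Ω = 4816∠12.6° Ω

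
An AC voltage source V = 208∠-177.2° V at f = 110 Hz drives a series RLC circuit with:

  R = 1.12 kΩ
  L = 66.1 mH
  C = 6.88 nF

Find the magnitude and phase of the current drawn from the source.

Step 1 — Angular frequency: ω = 2π·f = 2π·110 = 691.2 rad/s.
Step 2 — Component impedances:
  R: Z = R = 1120 Ω
  L: Z = jωL = j·691.2·0.0661 = 0 + j45.69 Ω
  C: Z = 1/(jωC) = -j/(ω·C) = 0 - j2.103e+05 Ω
Step 3 — Series combination: Z_total = R + L + C = 1120 - j2.103e+05 Ω = 2.103e+05∠-89.7° Ω.
Step 4 — Source phasor: V = 208∠-177.2° V = -207.8 - j10.16 V.
Step 5 — Ohm's law: I = V / Z_total = (-207.8 - j10.16) / (1120 - j2.103e+05) = 4.306e-05 - j0.0009883 A.
Step 6 — Convert to polar: |I| = 0.0009893 A, ∠I = -87.5°.

I = 0.0009893∠-87.5° A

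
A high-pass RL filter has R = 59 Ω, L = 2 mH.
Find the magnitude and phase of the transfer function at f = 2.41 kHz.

Step 1 — Angular frequency: ω = 2π·2410 = 1.514e+04 rad/s.
Step 2 — Transfer function: H(jω) = jωL/(R + jωL).
Step 3 — Numerator jωL = j·30.28; denominator R + jωL = 59 + j30.28.
Step 4 — H = 0.2085 + j0.4063.
Step 5 — Magnitude: |H| = 0.4567 (-6.8 dB); phase: φ = 62.8°.

|H| = 0.4567 (-6.8 dB), φ = 62.8°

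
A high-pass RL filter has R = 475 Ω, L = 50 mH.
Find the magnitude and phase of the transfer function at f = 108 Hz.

Step 1 — Angular frequency: ω = 2π·108 = 678.6 rad/s.
Step 2 — Transfer function: H(jω) = jωL/(R + jωL).
Step 3 — Numerator jωL = j·33.93; denominator R + jωL = 475 + j33.93.
Step 4 — H = 0.005076 + j0.07107.
Step 5 — Magnitude: |H| = 0.07125 (-22.9 dB); phase: φ = 85.9°.

|H| = 0.07125 (-22.9 dB), φ = 85.9°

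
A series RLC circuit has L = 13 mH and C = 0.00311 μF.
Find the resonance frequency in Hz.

Step 1 — Resonance condition Im(Z)=0 gives ω₀ = 1/√(LC).
Step 2 — ω₀ = 1/√(0.013·3.11e-09) = 1.573e+05 rad/s.
Step 3 — f₀ = ω₀/(2π) = 2.503e+04 Hz.

f₀ = 2.503e+04 Hz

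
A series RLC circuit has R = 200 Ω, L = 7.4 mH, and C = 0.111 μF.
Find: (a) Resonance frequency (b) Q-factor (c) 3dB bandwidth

Step 1 — Resonance: ω₀ = 1/√(LC) = 1/√(0.0074·1.11e-07) = 3.489e+04 rad/s.
Step 2 — f₀ = ω₀/(2π) = 5553 Hz.
Step 3 — Series Q: Q = ω₀L/R = 3.489e+04·0.0074/200 = 1.291.
Step 4 — Bandwidth: Δω = ω₀/Q = 2.703e+04 rad/s; BW = Δω/(2π) = 4301 Hz.

(a) f₀ = 5553 Hz  (b) Q = 1.291  (c) BW = 4301 Hz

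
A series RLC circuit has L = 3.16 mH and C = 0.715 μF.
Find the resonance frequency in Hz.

Step 1 — Resonance condition Im(Z)=0 gives ω₀ = 1/√(LC).
Step 2 — ω₀ = 1/√(0.00316·7.15e-07) = 2.104e+04 rad/s.
Step 3 — f₀ = ω₀/(2π) = 3348 Hz.

f₀ = 3348 Hz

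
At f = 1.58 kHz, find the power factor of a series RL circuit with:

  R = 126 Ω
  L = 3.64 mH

Step 1 — Angular frequency: ω = 2π·f = 2π·1580 = 9927 rad/s.
Step 2 — Component impedances:
  R: Z = R = 126 Ω
  L: Z = jωL = j·9927·0.00364 = 0 + j36.14 Ω
Step 3 — Series combination: Z_total = R + L = 126 + j36.14 Ω = 131.1∠16.0° Ω.
Step 4 — Power factor: PF = cos(φ) = Re(Z)/|Z| = 126/131.08 = 0.9612.
Step 5 — Type: Im(Z) = 36.14 ⇒ lagging (phase φ = 16.0°).

PF = 0.9612 (lagging, φ = 16.0°)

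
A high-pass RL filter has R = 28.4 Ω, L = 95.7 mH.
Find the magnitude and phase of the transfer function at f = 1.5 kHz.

Step 1 — Angular frequency: ω = 2π·1500 = 9425 rad/s.
Step 2 — Transfer function: H(jω) = jωL/(R + jωL).
Step 3 — Numerator jωL = j·902; denominator R + jωL = 28.4 + j902.
Step 4 — H = 0.999 + j0.03146.
Step 5 — Magnitude: |H| = 0.9995 (-0.0 dB); phase: φ = 1.8°.

|H| = 0.9995 (-0.0 dB), φ = 1.8°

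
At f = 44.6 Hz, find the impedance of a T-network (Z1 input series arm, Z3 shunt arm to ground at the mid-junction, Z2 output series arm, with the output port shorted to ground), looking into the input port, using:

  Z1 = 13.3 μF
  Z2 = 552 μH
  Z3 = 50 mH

Step 1 — Angular frequency: ω = 2π·f = 2π·44.6 = 280.2 rad/s.
Step 2 — Component impedances:
  Z1: Z = 1/(jωC) = -j/(ω·C) = 0 - j268.3 Ω
  Z2: Z = jωL = j·280.2·0.000552 = 0 + j0.1547 Ω
  Z3: Z = jωL = j·280.2·0.05 = 0 + j14.01 Ω
Step 3 — With the output port shorted to ground, the output series arm Z2 runs from the junction to ground; the shunt arm Z3 also runs from the junction to ground. They appear in parallel: Z3 || Z2 = 0 + j0.153 Ω.
Step 4 — Series with input arm Z1: Z_in = Z1 + (Z3 || Z2) = 0 - j268.2 Ω = 268.2∠-90.0° Ω.

Z = 0 - j268.2 Ω = 268.2∠-90.0° Ω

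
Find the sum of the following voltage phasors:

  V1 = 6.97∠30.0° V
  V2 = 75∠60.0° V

Step 1 — Convert each phasor to rectangular form:
  V1 = 6.97·(cos(30.0°) + j·sin(30.0°)) = 6.036 + j3.485 V
  V2 = 75·(cos(60.0°) + j·sin(60.0°)) = 37.5 + j64.95 V
Step 2 — Sum components: V_total = 43.54 + j68.44 V.
Step 3 — Convert to polar: |V_total| = 81.11 V, ∠V_total = 57.5°.

V_total = 81.11∠57.5° V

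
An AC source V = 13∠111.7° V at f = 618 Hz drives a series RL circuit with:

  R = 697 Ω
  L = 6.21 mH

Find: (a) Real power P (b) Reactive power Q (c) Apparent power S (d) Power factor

Step 1 — Angular frequency: ω = 2π·f = 2π·618 = 3883 rad/s.
Step 2 — Component impedances:
  R: Z = R = 697 Ω
  L: Z = jωL = j·3883·0.00621 = 0 + j24.11 Ω
Step 3 — Series combination: Z_total = R + L = 697 + j24.11 Ω = 697.4∠2.0° Ω.
Step 4 — Source phasor: V = 13∠111.7° V = -4.807 + j12.08 V.
Step 5 — Current: I = V / Z = -0.006289 + j0.01755 A = 0.01864∠109.7° A.
Step 6 — Complex power: S = V·I* = 0.2422 + j0.008378 VA.
Step 7 — Real power: P = Re(S) = 0.2422 W.
Step 8 — Reactive power: Q = Im(S) = 0.008378 VAR.
Step 9 — Apparent power: |S| = 0.2423 VA.
Step 10 — Power factor: PF = P/|S| = 0.9994 (lagging).

(a) P = 0.2422 W  (b) Q = 0.008378 VAR  (c) S = 0.2423 VA  (d) PF = 0.9994 (lagging)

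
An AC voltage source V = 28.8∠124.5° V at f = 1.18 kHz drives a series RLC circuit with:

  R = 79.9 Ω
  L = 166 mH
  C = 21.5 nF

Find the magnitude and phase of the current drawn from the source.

Step 1 — Angular frequency: ω = 2π·f = 2π·1180 = 7414 rad/s.
Step 2 — Component impedances:
  R: Z = R = 79.9 Ω
  L: Z = jωL = j·7414·0.166 = 0 + j1231 Ω
  C: Z = 1/(jωC) = -j/(ω·C) = 0 - j6273 Ω
Step 3 — Series combination: Z_total = R + L + C = 79.9 - j5043 Ω = 5043∠-89.1° Ω.
Step 4 — Source phasor: V = 28.8∠124.5° V = -16.31 + j23.73 V.
Step 5 — Ohm's law: I = V / Z_total = (-16.31 + j23.73) / (79.9 - j5043) = -0.004757 - j0.00316 A.
Step 6 — Convert to polar: |I| = 0.005711 A, ∠I = -146.4°.

I = 0.005711∠-146.4° A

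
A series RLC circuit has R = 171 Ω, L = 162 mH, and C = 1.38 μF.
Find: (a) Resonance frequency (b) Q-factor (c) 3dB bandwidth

Step 1 — Resonance: ω₀ = 1/√(LC) = 1/√(0.162·1.38e-06) = 2115 rad/s.
Step 2 — f₀ = ω₀/(2π) = 336.6 Hz.
Step 3 — Series Q: Q = ω₀L/R = 2115·0.162/171 = 2.004.
Step 4 — Bandwidth: Δω = ω₀/Q = 1056 rad/s; BW = Δω/(2π) = 168 Hz.

(a) f₀ = 336.6 Hz  (b) Q = 2.004  (c) BW = 168 Hz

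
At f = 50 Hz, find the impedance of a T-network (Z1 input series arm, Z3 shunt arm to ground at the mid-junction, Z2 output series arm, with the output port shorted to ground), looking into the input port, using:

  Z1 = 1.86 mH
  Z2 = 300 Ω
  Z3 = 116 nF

Step 1 — Angular frequency: ω = 2π·f = 2π·50 = 314.2 rad/s.
Step 2 — Component impedances:
  Z1: Z = jωL = j·314.2·0.00186 = 0 + j0.5843 Ω
  Z2: Z = R = 300 Ω
  Z3: Z = 1/(jωC) = -j/(ω·C) = 0 - j2.744e+04 Ω
Step 3 — With the output port shorted to ground, the output series arm Z2 runs from the junction to ground; the shunt arm Z3 also runs from the junction to ground. They appear in parallel: Z3 || Z2 = 300 - j3.279 Ω.
Step 4 — Series with input arm Z1: Z_in = Z1 + (Z3 || Z2) = 300 - j2.695 Ω = 300∠-0.5° Ω.

Z = 300 - j2.695 Ω = 300∠-0.5° Ω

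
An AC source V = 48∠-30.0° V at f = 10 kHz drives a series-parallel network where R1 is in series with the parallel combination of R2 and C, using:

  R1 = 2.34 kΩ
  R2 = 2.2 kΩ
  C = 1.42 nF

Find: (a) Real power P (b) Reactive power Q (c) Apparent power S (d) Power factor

Step 1 — Angular frequency: ω = 2π·f = 2π·1e+04 = 6.283e+04 rad/s.
Step 2 — Component impedances:
  R1: Z = R = 2340 Ω
  R2: Z = R = 2200 Ω
  C: Z = 1/(jωC) = -j/(ω·C) = 0 - j1.121e+04 Ω
Step 3 — Parallel branch: R2 || C = 1/(1/R2 + 1/C) = 2118 - j415.8 Ω.
Step 4 — Series with R1: Z_total = R1 + (R2 || C) = 4458 - j415.8 Ω = 4478∠-5.3° Ω.
Step 5 — Source phasor: V = 48∠-30.0° V = 41.57 - j24 V.
Step 6 — Current: I = V / Z = 0.009741 - j0.004475 A = 0.01072∠-24.7° A.
Step 7 — Complex power: S = V·I* = 0.5123 - j0.04778 VA.
Step 8 — Real power: P = Re(S) = 0.5123 W.
Step 9 — Reactive power: Q = Im(S) = -0.04778 VAR.
Step 10 — Apparent power: |S| = 0.5145 VA.
Step 11 — Power factor: PF = P/|S| = 0.9957 (leading).

(a) P = 0.5123 W  (b) Q = -0.04778 VAR  (c) S = 0.5145 VA  (d) PF = 0.9957 (leading)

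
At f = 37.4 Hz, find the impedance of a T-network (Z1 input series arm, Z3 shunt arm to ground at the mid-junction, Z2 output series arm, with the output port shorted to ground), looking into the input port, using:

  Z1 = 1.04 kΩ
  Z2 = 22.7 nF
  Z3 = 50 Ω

Step 1 — Angular frequency: ω = 2π·f = 2π·37.4 = 235 rad/s.
Step 2 — Component impedances:
  Z1: Z = R = 1040 Ω
  Z2: Z = 1/(jωC) = -j/(ω·C) = 0 - j1.875e+05 Ω
  Z3: Z = R = 50 Ω
Step 3 — With the output port shorted to ground, the output series arm Z2 runs from the junction to ground; the shunt arm Z3 also runs from the junction to ground. They appear in parallel: Z3 || Z2 = 50 - j0.01334 Ω.
Step 4 — Series with input arm Z1: Z_in = Z1 + (Z3 || Z2) = 1090 - j0.01334 Ω = 1090∠-0.0° Ω.

Z = 1090 - j0.01334 Ω = 1090∠-0.0° Ω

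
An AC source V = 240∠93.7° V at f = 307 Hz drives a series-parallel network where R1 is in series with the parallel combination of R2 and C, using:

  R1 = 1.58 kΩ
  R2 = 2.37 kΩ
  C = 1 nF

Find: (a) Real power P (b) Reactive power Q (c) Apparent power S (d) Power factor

Step 1 — Angular frequency: ω = 2π·f = 2π·307 = 1929 rad/s.
Step 2 — Component impedances:
  R1: Z = R = 1580 Ω
  R2: Z = R = 2370 Ω
  C: Z = 1/(jωC) = -j/(ω·C) = 0 - j5.184e+05 Ω
Step 3 — Parallel branch: R2 || C = 1/(1/R2 + 1/C) = 2370 - j10.83 Ω.
Step 4 — Series with R1: Z_total = R1 + (R2 || C) = 3950 - j10.83 Ω = 3950∠-0.2° Ω.
Step 5 — Source phasor: V = 240∠93.7° V = -15.49 + j239.5 V.
Step 6 — Current: I = V / Z = -0.004087 + j0.06062 A = 0.06076∠93.9° A.
Step 7 — Complex power: S = V·I* = 14.58 - j0.04 VA.
Step 8 — Real power: P = Re(S) = 14.58 W.
Step 9 — Reactive power: Q = Im(S) = -0.04 VAR.
Step 10 — Apparent power: |S| = 14.58 VA.
Step 11 — Power factor: PF = P/|S| = 1 (leading).

(a) P = 14.58 W  (b) Q = -0.04 VAR  (c) S = 14.58 VA  (d) PF = 1 (leading)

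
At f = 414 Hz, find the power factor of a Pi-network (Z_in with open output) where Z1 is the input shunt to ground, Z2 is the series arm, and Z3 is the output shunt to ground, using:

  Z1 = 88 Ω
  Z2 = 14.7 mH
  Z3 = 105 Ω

Step 1 — Angular frequency: ω = 2π·f = 2π·414 = 2601 rad/s.
Step 2 — Component impedances:
  Z1: Z = R = 88 Ω
  Z2: Z = jωL = j·2601·0.0147 = 0 + j38.24 Ω
  Z3: Z = R = 105 Ω
Step 3 — With open output, the series arm Z2 and the output shunt Z3 appear in series to ground: Z2 + Z3 = 105 + j38.24 Ω.
Step 4 — Parallel with input shunt Z1: Z_in = Z1 || (Z2 + Z3) = 49.39 + j7.649 Ω = 49.98∠8.8° Ω.
Step 5 — Power factor: PF = cos(φ) = Re(Z)/|Z| = 49.39/49.98 = 0.9882.
Step 6 — Type: Im(Z) = 7.649 ⇒ lagging (phase φ = 8.8°).

PF = 0.9882 (lagging, φ = 8.8°)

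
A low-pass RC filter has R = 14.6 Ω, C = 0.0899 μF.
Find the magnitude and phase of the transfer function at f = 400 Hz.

Step 1 — Angular frequency: ω = 2π·400 = 2513 rad/s.
Step 2 — Transfer function: H(jω) = 1/(1 + jωRC).
Step 3 — Denominator: 1 + jωRC = 1 + j·2513·14.6·8.99e-08 = 1 + j0.003299.
Step 4 — H = 1 - j0.003299.
Step 5 — Magnitude: |H| = 1 (-0.0 dB); phase: φ = -0.2°.

|H| = 1 (-0.0 dB), φ = -0.2°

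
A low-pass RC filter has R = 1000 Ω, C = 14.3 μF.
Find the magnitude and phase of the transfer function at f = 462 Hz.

Step 1 — Angular frequency: ω = 2π·462 = 2903 rad/s.
Step 2 — Transfer function: H(jω) = 1/(1 + jωRC).
Step 3 — Denominator: 1 + jωRC = 1 + j·2903·1000·1.43e-05 = 1 + j41.51.
Step 4 — H = 0.00058 - j0.02408.
Step 5 — Magnitude: |H| = 0.02408 (-32.4 dB); phase: φ = -88.6°.

|H| = 0.02408 (-32.4 dB), φ = -88.6°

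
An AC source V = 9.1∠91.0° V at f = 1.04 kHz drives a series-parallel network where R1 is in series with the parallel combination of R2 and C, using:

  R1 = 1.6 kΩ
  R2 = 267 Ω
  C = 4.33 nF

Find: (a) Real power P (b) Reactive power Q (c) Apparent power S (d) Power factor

Step 1 — Angular frequency: ω = 2π·f = 2π·1040 = 6535 rad/s.
Step 2 — Component impedances:
  R1: Z = R = 1600 Ω
  R2: Z = R = 267 Ω
  C: Z = 1/(jωC) = -j/(ω·C) = 0 - j3.534e+04 Ω
Step 3 — Parallel branch: R2 || C = 1/(1/R2 + 1/C) = 267 - j2.017 Ω.
Step 4 — Series with R1: Z_total = R1 + (R2 || C) = 1867 - j2.017 Ω = 1867∠-0.1° Ω.
Step 5 — Source phasor: V = 9.1∠91.0° V = -0.1588 + j9.099 V.
Step 6 — Current: I = V / Z = -9.033e-05 + j0.004873 A = 0.004874∠91.1° A.
Step 7 — Complex power: S = V·I* = 0.04435 - j4.792e-05 VA.
Step 8 — Real power: P = Re(S) = 0.04435 W.
Step 9 — Reactive power: Q = Im(S) = -4.792e-05 VAR.
Step 10 — Apparent power: |S| = 0.04435 VA.
Step 11 — Power factor: PF = P/|S| = 1 (leading).

(a) P = 0.04435 W  (b) Q = -4.792e-05 VAR  (c) S = 0.04435 VA  (d) PF = 1 (leading)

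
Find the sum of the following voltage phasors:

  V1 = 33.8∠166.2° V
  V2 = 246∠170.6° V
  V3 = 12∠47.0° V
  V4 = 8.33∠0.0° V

Step 1 — Convert each phasor to rectangular form:
  V1 = 33.8·(cos(166.2°) + j·sin(166.2°)) = -32.82 + j8.062 V
  V2 = 246·(cos(170.6°) + j·sin(170.6°)) = -242.7 + j40.18 V
  V3 = 12·(cos(47.0°) + j·sin(47.0°)) = 8.184 + j8.776 V
  V4 = 8.33·(cos(0.0°) + j·sin(0.0°)) = 8.33 V
Step 2 — Sum components: V_total = -259 + j57.02 V.
Step 3 — Convert to polar: |V_total| = 265.2 V, ∠V_total = 167.6°.

V_total = 265.2∠167.6° V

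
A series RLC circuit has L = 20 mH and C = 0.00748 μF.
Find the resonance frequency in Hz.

Step 1 — Resonance condition Im(Z)=0 gives ω₀ = 1/√(LC).
Step 2 — ω₀ = 1/√(0.02·7.48e-09) = 8.176e+04 rad/s.
Step 3 — f₀ = ω₀/(2π) = 1.301e+04 Hz.

f₀ = 1.301e+04 Hz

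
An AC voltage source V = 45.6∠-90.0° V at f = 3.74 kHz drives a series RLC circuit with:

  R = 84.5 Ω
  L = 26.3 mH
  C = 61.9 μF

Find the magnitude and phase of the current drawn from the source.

Step 1 — Angular frequency: ω = 2π·f = 2π·3740 = 2.35e+04 rad/s.
Step 2 — Component impedances:
  R: Z = R = 84.5 Ω
  L: Z = jωL = j·2.35e+04·0.0263 = 0 + j618 Ω
  C: Z = 1/(jωC) = -j/(ω·C) = 0 - j0.6875 Ω
Step 3 — Series combination: Z_total = R + L + C = 84.5 + j617.3 Ω = 623.1∠82.2° Ω.
Step 4 — Source phasor: V = 45.6∠-90.0° V = 0 - j45.6 V.
Step 5 — Ohm's law: I = V / Z_total = (0 - j45.6) / (84.5 + j617.3) = -0.07251 - j0.009925 A.
Step 6 — Convert to polar: |I| = 0.07318 A, ∠I = -172.2°.

I = 0.07318∠-172.2° A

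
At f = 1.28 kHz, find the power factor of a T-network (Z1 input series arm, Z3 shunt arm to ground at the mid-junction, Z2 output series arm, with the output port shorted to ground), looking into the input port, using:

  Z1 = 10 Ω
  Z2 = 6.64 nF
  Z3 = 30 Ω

Step 1 — Angular frequency: ω = 2π·f = 2π·1280 = 8042 rad/s.
Step 2 — Component impedances:
  Z1: Z = R = 10 Ω
  Z2: Z = 1/(jωC) = -j/(ω·C) = 0 - j1.873e+04 Ω
  Z3: Z = R = 30 Ω
Step 3 — With the output port shorted to ground, the output series arm Z2 runs from the junction to ground; the shunt arm Z3 also runs from the junction to ground. They appear in parallel: Z3 || Z2 = 30 - j0.04806 Ω.
Step 4 — Series with input arm Z1: Z_in = Z1 + (Z3 || Z2) = 40 - j0.04806 Ω = 40∠-0.1° Ω.
Step 5 — Power factor: PF = cos(φ) = Re(Z)/|Z| = 40/40 = 1.
Step 6 — Type: Im(Z) = -0.04806 ⇒ leading (phase φ = -0.1°).

PF = 1 (leading, φ = -0.1°)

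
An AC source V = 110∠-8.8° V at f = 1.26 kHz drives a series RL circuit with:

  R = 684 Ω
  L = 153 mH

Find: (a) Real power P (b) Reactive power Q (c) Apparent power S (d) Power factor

Step 1 — Angular frequency: ω = 2π·f = 2π·1260 = 7917 rad/s.
Step 2 — Component impedances:
  R: Z = R = 684 Ω
  L: Z = jωL = j·7917·0.153 = 0 + j1211 Ω
Step 3 — Series combination: Z_total = R + L = 684 + j1211 Ω = 1391∠60.5° Ω.
Step 4 — Source phasor: V = 110∠-8.8° V = 108.7 - j16.83 V.
Step 5 — Current: I = V / Z = 0.02789 - j0.07399 A = 0.07908∠-69.3° A.
Step 6 — Complex power: S = V·I* = 4.277 + j7.574 VA.
Step 7 — Real power: P = Re(S) = 4.277 W.
Step 8 — Reactive power: Q = Im(S) = 7.574 VAR.
Step 9 — Apparent power: |S| = 8.698 VA.
Step 10 — Power factor: PF = P/|S| = 0.4917 (lagging).

(a) P = 4.277 W  (b) Q = 7.574 VAR  (c) S = 8.698 VA  (d) PF = 0.4917 (lagging)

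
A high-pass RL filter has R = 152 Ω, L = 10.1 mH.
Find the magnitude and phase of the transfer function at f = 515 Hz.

Step 1 — Angular frequency: ω = 2π·515 = 3236 rad/s.
Step 2 — Transfer function: H(jω) = jωL/(R + jωL).
Step 3 — Numerator jωL = j·32.68; denominator R + jωL = 152 + j32.68.
Step 4 — H = 0.04419 + j0.2055.
Step 5 — Magnitude: |H| = 0.2102 (-13.5 dB); phase: φ = 77.9°.

|H| = 0.2102 (-13.5 dB), φ = 77.9°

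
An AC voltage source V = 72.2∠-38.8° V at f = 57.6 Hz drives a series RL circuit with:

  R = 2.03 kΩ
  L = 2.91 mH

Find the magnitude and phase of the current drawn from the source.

Step 1 — Angular frequency: ω = 2π·f = 2π·57.6 = 361.9 rad/s.
Step 2 — Component impedances:
  R: Z = R = 2030 Ω
  L: Z = jωL = j·361.9·0.00291 = 0 + j1.053 Ω
Step 3 — Series combination: Z_total = R + L = 2030 + j1.053 Ω = 2030∠0.0° Ω.
Step 4 — Source phasor: V = 72.2∠-38.8° V = 56.27 - j45.24 V.
Step 5 — Ohm's law: I = V / Z_total = (56.27 - j45.24) / (2030 + j1.053) = 0.02771 - j0.0223 A.
Step 6 — Convert to polar: |I| = 0.03557 A, ∠I = -38.8°.

I = 0.03557∠-38.8° A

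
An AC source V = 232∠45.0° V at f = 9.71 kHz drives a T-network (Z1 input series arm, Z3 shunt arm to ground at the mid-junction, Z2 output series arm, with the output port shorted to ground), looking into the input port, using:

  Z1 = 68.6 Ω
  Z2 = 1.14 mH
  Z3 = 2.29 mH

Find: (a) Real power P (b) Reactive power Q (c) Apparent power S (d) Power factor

Step 1 — Angular frequency: ω = 2π·f = 2π·9710 = 6.101e+04 rad/s.
Step 2 — Component impedances:
  Z1: Z = R = 68.6 Ω
  Z2: Z = jωL = j·6.101e+04·0.00114 = 0 + j69.55 Ω
  Z3: Z = jωL = j·6.101e+04·0.00229 = 0 + j139.7 Ω
Step 3 — With the output port shorted to ground, the output series arm Z2 runs from the junction to ground; the shunt arm Z3 also runs from the junction to ground. They appear in parallel: Z3 || Z2 = 0 + j46.43 Ω.
Step 4 — Series with input arm Z1: Z_in = Z1 + (Z3 || Z2) = 68.6 + j46.43 Ω = 82.84∠34.1° Ω.
Step 5 — Source phasor: V = 232∠45.0° V = 164 + j164 V.
Step 6 — Current: I = V / Z = 2.75 + j0.5299 A = 2.801∠10.9° A.
Step 7 — Complex power: S = V·I* = 538.1 + j364.2 VA.
Step 8 — Real power: P = Re(S) = 538.1 W.
Step 9 — Reactive power: Q = Im(S) = 364.2 VAR.
Step 10 — Apparent power: |S| = 649.7 VA.
Step 11 — Power factor: PF = P/|S| = 0.8281 (lagging).

(a) P = 538.1 W  (b) Q = 364.2 VAR  (c) S = 649.7 VA  (d) PF = 0.8281 (lagging)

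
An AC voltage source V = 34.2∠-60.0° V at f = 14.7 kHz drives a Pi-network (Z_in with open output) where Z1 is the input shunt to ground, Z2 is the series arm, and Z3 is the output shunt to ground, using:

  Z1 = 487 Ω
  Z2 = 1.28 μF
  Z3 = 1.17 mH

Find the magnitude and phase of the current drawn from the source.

Step 1 — Angular frequency: ω = 2π·f = 2π·1.47e+04 = 9.236e+04 rad/s.
Step 2 — Component impedances:
  Z1: Z = R = 487 Ω
  Z2: Z = 1/(jωC) = -j/(ω·C) = 0 - j8.458 Ω
  Z3: Z = jωL = j·9.236e+04·0.00117 = 0 + j108.1 Ω
Step 3 — With open output, the series arm Z2 and the output shunt Z3 appear in series to ground: Z2 + Z3 = 0 + j99.61 Ω.
Step 4 — Parallel with input shunt Z1: Z_in = Z1 || (Z2 + Z3) = 19.55 + j95.61 Ω = 97.59∠78.4° Ω.
Step 5 — Source phasor: V = 34.2∠-60.0° V = 17.1 - j29.62 V.
Step 6 — Ohm's law: I = V / Z_total = (17.1 - j29.62) / (19.55 + j95.61) = -0.2622 - j0.2325 A.
Step 7 — Convert to polar: |I| = 0.3505 A, ∠I = -138.4°.

I = 0.3505∠-138.4° A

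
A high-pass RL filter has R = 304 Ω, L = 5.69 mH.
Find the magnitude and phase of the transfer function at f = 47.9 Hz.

Step 1 — Angular frequency: ω = 2π·47.9 = 301 rad/s.
Step 2 — Transfer function: H(jω) = jωL/(R + jωL).
Step 3 — Numerator jωL = j·1.712; denominator R + jωL = 304 + j1.712.
Step 4 — H = 3.173e-05 + j0.005633.
Step 5 — Magnitude: |H| = 0.005633 (-45.0 dB); phase: φ = 89.7°.

|H| = 0.005633 (-45.0 dB), φ = 89.7°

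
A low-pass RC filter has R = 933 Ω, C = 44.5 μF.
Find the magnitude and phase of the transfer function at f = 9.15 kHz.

Step 1 — Angular frequency: ω = 2π·9150 = 5.749e+04 rad/s.
Step 2 — Transfer function: H(jω) = 1/(1 + jωRC).
Step 3 — Denominator: 1 + jωRC = 1 + j·5.749e+04·933·4.45e-05 = 1 + j2387.
Step 4 — H = 1.755e-07 - j0.0004189.
Step 5 — Magnitude: |H| = 0.0004189 (-67.6 dB); phase: φ = -90.0°.

|H| = 0.0004189 (-67.6 dB), φ = -90.0°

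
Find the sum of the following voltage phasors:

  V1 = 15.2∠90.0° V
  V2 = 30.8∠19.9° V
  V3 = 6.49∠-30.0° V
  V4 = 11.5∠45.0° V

Step 1 — Convert each phasor to rectangular form:
  V1 = 15.2·(cos(90.0°) + j·sin(90.0°)) = 0 + j15.2 V
  V2 = 30.8·(cos(19.9°) + j·sin(19.9°)) = 28.96 + j10.48 V
  V3 = 6.49·(cos(-30.0°) + j·sin(-30.0°)) = 5.621 - j3.245 V
  V4 = 11.5·(cos(45.0°) + j·sin(45.0°)) = 8.132 + j8.132 V
Step 2 — Sum components: V_total = 42.71 + j30.57 V.
Step 3 — Convert to polar: |V_total| = 52.53 V, ∠V_total = 35.6°.

V_total = 52.53∠35.6° V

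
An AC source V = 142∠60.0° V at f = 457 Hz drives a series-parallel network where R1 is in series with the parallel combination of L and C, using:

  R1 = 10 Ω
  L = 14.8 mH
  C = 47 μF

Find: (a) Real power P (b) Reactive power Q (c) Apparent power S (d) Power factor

Step 1 — Angular frequency: ω = 2π·f = 2π·457 = 2871 rad/s.
Step 2 — Component impedances:
  R1: Z = R = 10 Ω
  L: Z = jωL = j·2871·0.0148 = 0 + j42.5 Ω
  C: Z = 1/(jωC) = -j/(ω·C) = 0 - j7.41 Ω
Step 3 — Parallel branch: L || C = 1/(1/L + 1/C) = 0 - j8.975 Ω.
Step 4 — Series with R1: Z_total = R1 + (L || C) = 10 - j8.975 Ω = 13.44∠-41.9° Ω.
Step 5 — Source phasor: V = 142∠60.0° V = 71 + j123 V.
Step 6 — Current: I = V / Z = -2.18 + j10.34 A = 10.57∠101.9° A.
Step 7 — Complex power: S = V·I* = 1117 - j1002 VA.
Step 8 — Real power: P = Re(S) = 1117 W.
Step 9 — Reactive power: Q = Im(S) = -1002 VAR.
Step 10 — Apparent power: |S| = 1501 VA.
Step 11 — Power factor: PF = P/|S| = 0.7442 (leading).

(a) P = 1117 W  (b) Q = -1002 VAR  (c) S = 1501 VA  (d) PF = 0.7442 (leading)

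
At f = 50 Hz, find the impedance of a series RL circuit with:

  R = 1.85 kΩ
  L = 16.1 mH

Step 1 — Angular frequency: ω = 2π·f = 2π·50 = 314.2 rad/s.
Step 2 — Component impedances:
  R: Z = R = 1850 Ω
  L: Z = jωL = j·314.2·0.0161 = 0 + j5.058 Ω
Step 3 — Series combination: Z_total = R + L = 1850 + j5.058 Ω = 1850∠0.2° Ω.

Z = 1850 + j5.058 Ω = 1850∠0.2° Ω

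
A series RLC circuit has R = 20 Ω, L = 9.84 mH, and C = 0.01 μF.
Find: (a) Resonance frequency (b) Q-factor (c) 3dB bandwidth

Step 1 — Resonance condition Im(Z)=0 gives ω₀ = 1/√(LC).
Step 2 — ω₀ = 1/√(0.00984·1e-08) = 1.008e+05 rad/s.
Step 3 — f₀ = ω₀/(2π) = 1.604e+04 Hz.
Step 4 — Series Q: Q = ω₀L/R = 1.008e+05·0.00984/20 = 49.6.
Step 5 — 3dB bandwidth: Δω = ω₀/Q = 2033 rad/s; BW = Δω/(2π) = 323.5 Hz.

(a) f₀ = 1.604e+04 Hz  (b) Q = 49.6  (c) BW = 323.5 Hz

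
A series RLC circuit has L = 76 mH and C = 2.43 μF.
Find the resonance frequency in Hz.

Step 1 — Resonance condition Im(Z)=0 gives ω₀ = 1/√(LC).
Step 2 — ω₀ = 1/√(0.076·2.43e-06) = 2327 rad/s.
Step 3 — f₀ = ω₀/(2π) = 370.3 Hz.

f₀ = 370.3 Hz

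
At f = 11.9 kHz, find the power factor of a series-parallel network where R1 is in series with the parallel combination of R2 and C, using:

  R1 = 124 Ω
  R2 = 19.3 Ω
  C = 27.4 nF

Step 1 — Angular frequency: ω = 2π·f = 2π·1.19e+04 = 7.477e+04 rad/s.
Step 2 — Component impedances:
  R1: Z = R = 124 Ω
  R2: Z = R = 19.3 Ω
  C: Z = 1/(jωC) = -j/(ω·C) = 0 - j488.1 Ω
Step 3 — Parallel branch: R2 || C = 1/(1/R2 + 1/C) = 19.27 - j0.7619 Ω.
Step 4 — Series with R1: Z_total = R1 + (R2 || C) = 143.3 - j0.7619 Ω = 143.3∠-0.3° Ω.
Step 5 — Power factor: PF = cos(φ) = Re(Z)/|Z| = 143.3/143.3 = 1.
Step 6 — Type: Im(Z) = -0.7619 ⇒ leading (phase φ = -0.3°).

PF = 1 (leading, φ = -0.3°)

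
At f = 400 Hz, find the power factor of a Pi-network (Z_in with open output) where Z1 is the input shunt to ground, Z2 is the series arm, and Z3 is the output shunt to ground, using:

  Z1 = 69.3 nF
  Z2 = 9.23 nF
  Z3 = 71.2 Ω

Step 1 — Angular frequency: ω = 2π·f = 2π·400 = 2513 rad/s.
Step 2 — Component impedances:
  Z1: Z = 1/(jωC) = -j/(ω·C) = 0 - j5742 Ω
  Z2: Z = 1/(jωC) = -j/(ω·C) = 0 - j4.311e+04 Ω
  Z3: Z = R = 71.2 Ω
Step 3 — With open output, the series arm Z2 and the output shunt Z3 appear in series to ground: Z2 + Z3 = 71.2 - j4.311e+04 Ω.
Step 4 — Parallel with input shunt Z1: Z_in = Z1 || (Z2 + Z3) = 0.9836 - j5067 Ω = 5067∠-90.0° Ω.
Step 5 — Power factor: PF = cos(φ) = Re(Z)/|Z| = 0.9836/5067 = 0.0001941.
Step 6 — Type: Im(Z) = -5067 ⇒ leading (phase φ = -90.0°).

PF = 0.0001941 (leading, φ = -90.0°)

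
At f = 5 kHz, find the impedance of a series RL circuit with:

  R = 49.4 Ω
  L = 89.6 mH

Step 1 — Angular frequency: ω = 2π·f = 2π·5000 = 3.142e+04 rad/s.
Step 2 — Component impedances:
  R: Z = R = 49.4 Ω
  L: Z = jωL = j·3.142e+04·0.0896 = 0 + j2815 Ω
Step 3 — Series combination: Z_total = R + L = 49.4 + j2815 Ω = 2815∠89.0° Ω.

Z = 49.4 + j2815 Ω = 2815∠89.0° Ω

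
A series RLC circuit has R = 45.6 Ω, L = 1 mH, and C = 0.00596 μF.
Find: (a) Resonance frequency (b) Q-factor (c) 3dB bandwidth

Step 1 — Resonance condition Im(Z)=0 gives ω₀ = 1/√(LC).
Step 2 — ω₀ = 1/√(0.001·5.96e-09) = 4.096e+05 rad/s.
Step 3 — f₀ = ω₀/(2π) = 6.519e+04 Hz.
Step 4 — Series Q: Q = ω₀L/R = 4.096e+05·0.001/45.6 = 8.983.
Step 5 — 3dB bandwidth: Δω = ω₀/Q = 4.56e+04 rad/s; BW = Δω/(2π) = 7257 Hz.

(a) f₀ = 6.519e+04 Hz  (b) Q = 8.983  (c) BW = 7257 Hz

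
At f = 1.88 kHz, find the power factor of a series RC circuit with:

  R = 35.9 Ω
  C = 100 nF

Step 1 — Angular frequency: ω = 2π·f = 2π·1880 = 1.181e+04 rad/s.
Step 2 — Component impedances:
  R: Z = R = 35.9 Ω
  C: Z = 1/(jωC) = -j/(ω·C) = 0 - j846.6 Ω
Step 3 — Series combination: Z_total = R + C = 35.9 - j846.6 Ω = 847.3∠-87.6° Ω.
Step 4 — Power factor: PF = cos(φ) = Re(Z)/|Z| = 35.9/847.3 = 0.04237.
Step 5 — Type: Im(Z) = -846.6 ⇒ leading (phase φ = -87.6°).

PF = 0.04237 (leading, φ = -87.6°)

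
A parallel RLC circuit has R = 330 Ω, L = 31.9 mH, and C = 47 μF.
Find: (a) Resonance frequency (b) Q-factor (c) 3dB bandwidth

Step 1 — Resonance: ω₀ = 1/√(LC) = 1/√(0.0319·4.7e-05) = 816.7 rad/s.
Step 2 — f₀ = ω₀/(2π) = 130 Hz.
Step 3 — Parallel Q: Q = R/(ω₀L) = 330/(816.7·0.0319) = 12.67.
Step 4 — Bandwidth: Δω = ω₀/Q = 64.47 rad/s; BW = Δω/(2π) = 10.26 Hz.

(a) f₀ = 130 Hz  (b) Q = 12.67  (c) BW = 10.26 Hz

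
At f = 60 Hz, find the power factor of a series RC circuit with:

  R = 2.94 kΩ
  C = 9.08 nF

Step 1 — Angular frequency: ω = 2π·f = 2π·60 = 377 rad/s.
Step 2 — Component impedances:
  R: Z = R = 2940 Ω
  C: Z = 1/(jωC) = -j/(ω·C) = 0 - j2.921e+05 Ω
Step 3 — Series combination: Z_total = R + C = 2940 - j2.921e+05 Ω = 2.921e+05∠-89.4° Ω.
Step 4 — Power factor: PF = cos(φ) = Re(Z)/|Z| = 2940/2.9215e+05 = 0.01006.
Step 5 — Type: Im(Z) = -2.921e+05 ⇒ leading (phase φ = -89.4°).

PF = 0.01006 (leading, φ = -89.4°)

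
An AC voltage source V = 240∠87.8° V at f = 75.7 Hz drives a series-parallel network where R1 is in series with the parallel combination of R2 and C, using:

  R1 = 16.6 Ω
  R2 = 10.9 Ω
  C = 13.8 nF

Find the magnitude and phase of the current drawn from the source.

Step 1 — Angular frequency: ω = 2π·f = 2π·75.7 = 475.6 rad/s.
Step 2 — Component impedances:
  R1: Z = R = 16.6 Ω
  R2: Z = R = 10.9 Ω
  C: Z = 1/(jωC) = -j/(ω·C) = 0 - j1.524e+05 Ω
Step 3 — Parallel branch: R2 || C = 1/(1/R2 + 1/C) = 10.9 - j0.0007798 Ω.
Step 4 — Series with R1: Z_total = R1 + (R2 || C) = 27.5 - j0.0007798 Ω = 27.5∠-0.0° Ω.
Step 5 — Source phasor: V = 240∠87.8° V = 9.213 + j239.8 V.
Step 6 — Ohm's law: I = V / Z_total = (9.213 + j239.8) / (27.5 - j0.0007798) = 0.3348 + j8.721 A.
Step 7 — Convert to polar: |I| = 8.727 A, ∠I = 87.8°.

I = 8.727∠87.8° A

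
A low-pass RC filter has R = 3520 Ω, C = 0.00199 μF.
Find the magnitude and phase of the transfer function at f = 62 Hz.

Step 1 — Angular frequency: ω = 2π·62 = 389.6 rad/s.
Step 2 — Transfer function: H(jω) = 1/(1 + jωRC).
Step 3 — Denominator: 1 + jωRC = 1 + j·389.6·3520·1.99e-09 = 1 + j0.002729.
Step 4 — H = 1 - j0.002729.
Step 5 — Magnitude: |H| = 1 (-0.0 dB); phase: φ = -0.2°.

|H| = 1 (-0.0 dB), φ = -0.2°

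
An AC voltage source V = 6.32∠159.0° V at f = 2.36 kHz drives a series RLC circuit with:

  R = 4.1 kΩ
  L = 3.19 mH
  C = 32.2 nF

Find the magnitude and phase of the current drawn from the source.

Step 1 — Angular frequency: ω = 2π·f = 2π·2360 = 1.483e+04 rad/s.
Step 2 — Component impedances:
  R: Z = R = 4100 Ω
  L: Z = jωL = j·1.483e+04·0.00319 = 0 + j47.3 Ω
  C: Z = 1/(jωC) = -j/(ω·C) = 0 - j2094 Ω
Step 3 — Series combination: Z_total = R + L + C = 4100 - j2047 Ω = 4583∠-26.5° Ω.
Step 4 — Source phasor: V = 6.32∠159.0° V = -5.9 + j2.265 V.
Step 5 — Ohm's law: I = V / Z_total = (-5.9 + j2.265) / (4100 - j2047) = -0.001373 - j0.000133 A.
Step 6 — Convert to polar: |I| = 0.001379 A, ∠I = -174.5°.

I = 0.001379∠-174.5° A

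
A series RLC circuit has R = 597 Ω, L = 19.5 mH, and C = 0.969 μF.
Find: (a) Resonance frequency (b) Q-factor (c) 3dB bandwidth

Step 1 — Resonance: ω₀ = 1/√(LC) = 1/√(0.0195·9.69e-07) = 7275 rad/s.
Step 2 — f₀ = ω₀/(2π) = 1158 Hz.
Step 3 — Series Q: Q = ω₀L/R = 7275·0.0195/597 = 0.2376.
Step 4 — Bandwidth: Δω = ω₀/Q = 3.062e+04 rad/s; BW = Δω/(2π) = 4873 Hz.

(a) f₀ = 1158 Hz  (b) Q = 0.2376  (c) BW = 4873 Hz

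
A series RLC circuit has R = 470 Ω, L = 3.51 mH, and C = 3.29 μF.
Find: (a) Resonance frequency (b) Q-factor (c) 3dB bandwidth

Step 1 — Resonance: ω₀ = 1/√(LC) = 1/√(0.00351·3.29e-06) = 9306 rad/s.
Step 2 — f₀ = ω₀/(2π) = 1481 Hz.
Step 3 — Series Q: Q = ω₀L/R = 9306·0.00351/470 = 0.0695.
Step 4 — Bandwidth: Δω = ω₀/Q = 1.339e+05 rad/s; BW = Δω/(2π) = 2.131e+04 Hz.

(a) f₀ = 1481 Hz  (b) Q = 0.0695  (c) BW = 2.131e+04 Hz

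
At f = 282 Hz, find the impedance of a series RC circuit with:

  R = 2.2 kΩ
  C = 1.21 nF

Step 1 — Angular frequency: ω = 2π·f = 2π·282 = 1772 rad/s.
Step 2 — Component impedances:
  R: Z = R = 2200 Ω
  C: Z = 1/(jωC) = -j/(ω·C) = 0 - j4.664e+05 Ω
Step 3 — Series combination: Z_total = R + C = 2200 - j4.664e+05 Ω = 4.664e+05∠-89.7° Ω.

Z = 2200 - j4.664e+05 Ω = 4.664e+05∠-89.7° Ω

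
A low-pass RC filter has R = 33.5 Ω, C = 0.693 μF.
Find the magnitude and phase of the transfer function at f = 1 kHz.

Step 1 — Angular frequency: ω = 2π·1000 = 6283 rad/s.
Step 2 — Transfer function: H(jω) = 1/(1 + jωRC).
Step 3 — Denominator: 1 + jωRC = 1 + j·6283·33.5·6.93e-07 = 1 + j0.1459.
Step 4 — H = 0.9792 - j0.1428.
Step 5 — Magnitude: |H| = 0.9895 (-0.1 dB); phase: φ = -8.3°.

|H| = 0.9895 (-0.1 dB), φ = -8.3°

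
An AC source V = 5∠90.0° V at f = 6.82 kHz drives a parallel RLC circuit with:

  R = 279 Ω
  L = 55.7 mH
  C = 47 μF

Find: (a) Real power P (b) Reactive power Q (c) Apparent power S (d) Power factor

Step 1 — Angular frequency: ω = 2π·f = 2π·6820 = 4.285e+04 rad/s.
Step 2 — Component impedances:
  R: Z = R = 279 Ω
  L: Z = jωL = j·4.285e+04·0.0557 = 0 + j2387 Ω
  C: Z = 1/(jωC) = -j/(ω·C) = 0 - j0.4965 Ω
Step 3 — Parallel combination: 1/Z_total = 1/R + 1/L + 1/C; Z_total = 0.000884 - j0.4966 Ω = 0.4966∠-89.9° Ω.
Step 4 — Source phasor: V = 5∠90.0° V = 0 + j5 V.
Step 5 — Current: I = V / Z = -10.07 + j0.01792 A = 10.07∠179.9° A.
Step 6 — Complex power: S = V·I* = 0.08961 - j50.34 VA.
Step 7 — Real power: P = Re(S) = 0.08961 W.
Step 8 — Reactive power: Q = Im(S) = -50.34 VAR.
Step 9 — Apparent power: |S| = 50.34 VA.
Step 10 — Power factor: PF = P/|S| = 0.00178 (leading).

(a) P = 0.08961 W  (b) Q = -50.34 VAR  (c) S = 50.34 VA  (d) PF = 0.00178 (leading)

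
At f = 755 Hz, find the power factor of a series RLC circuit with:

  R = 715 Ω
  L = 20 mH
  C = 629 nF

Step 1 — Angular frequency: ω = 2π·f = 2π·755 = 4744 rad/s.
Step 2 — Component impedances:
  R: Z = R = 715 Ω
  L: Z = jωL = j·4744·0.02 = 0 + j94.88 Ω
  C: Z = 1/(jωC) = -j/(ω·C) = 0 - j335.1 Ω
Step 3 — Series combination: Z_total = R + L + C = 715 - j240.3 Ω = 754.3∠-18.6° Ω.
Step 4 — Power factor: PF = cos(φ) = Re(Z)/|Z| = 715/754.3 = 0.9479.
Step 5 — Type: Im(Z) = -240.3 ⇒ leading (phase φ = -18.6°).

PF = 0.9479 (leading, φ = -18.6°)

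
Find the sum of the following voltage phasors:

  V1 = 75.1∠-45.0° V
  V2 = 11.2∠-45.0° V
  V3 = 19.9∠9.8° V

Step 1 — Convert each phasor to rectangular form:
  V1 = 75.1·(cos(-45.0°) + j·sin(-45.0°)) = 53.1 - j53.1 V
  V2 = 11.2·(cos(-45.0°) + j·sin(-45.0°)) = 7.92 - j7.92 V
  V3 = 19.9·(cos(9.8°) + j·sin(9.8°)) = 19.61 + j3.387 V
Step 2 — Sum components: V_total = 80.63 - j57.64 V.
Step 3 — Convert to polar: |V_total| = 99.11 V, ∠V_total = -35.6°.

V_total = 99.11∠-35.6° V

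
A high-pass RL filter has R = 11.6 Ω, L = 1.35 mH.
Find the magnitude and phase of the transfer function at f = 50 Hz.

Step 1 — Angular frequency: ω = 2π·50 = 314.2 rad/s.
Step 2 — Transfer function: H(jω) = jωL/(R + jωL).
Step 3 — Numerator jωL = j·0.4241; denominator R + jωL = 11.6 + j0.4241.
Step 4 — H = 0.001335 + j0.03651.
Step 5 — Magnitude: |H| = 0.03654 (-28.7 dB); phase: φ = 87.9°.

|H| = 0.03654 (-28.7 dB), φ = 87.9°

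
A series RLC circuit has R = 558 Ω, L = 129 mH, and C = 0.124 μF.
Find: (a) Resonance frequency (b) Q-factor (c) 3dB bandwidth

Step 1 — Resonance: ω₀ = 1/√(LC) = 1/√(0.129·1.24e-07) = 7907 rad/s.
Step 2 — f₀ = ω₀/(2π) = 1258 Hz.
Step 3 — Series Q: Q = ω₀L/R = 7907·0.129/558 = 1.828.
Step 4 — Bandwidth: Δω = ω₀/Q = 4326 rad/s; BW = Δω/(2π) = 688.4 Hz.

(a) f₀ = 1258 Hz  (b) Q = 1.828  (c) BW = 688.4 Hz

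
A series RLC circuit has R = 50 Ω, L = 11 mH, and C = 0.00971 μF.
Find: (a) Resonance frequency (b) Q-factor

Step 1 — Resonance condition Im(Z)=0 gives ω₀ = 1/√(LC).
Step 2 — ω₀ = 1/√(0.011·9.71e-09) = 9.676e+04 rad/s.
Step 3 — f₀ = ω₀/(2π) = 1.54e+04 Hz.
Step 4 — Series Q: Q = ω₀L/R = 9.676e+04·0.011/50 = 21.29.

(a) f₀ = 1.54e+04 Hz  (b) Q = 21.29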